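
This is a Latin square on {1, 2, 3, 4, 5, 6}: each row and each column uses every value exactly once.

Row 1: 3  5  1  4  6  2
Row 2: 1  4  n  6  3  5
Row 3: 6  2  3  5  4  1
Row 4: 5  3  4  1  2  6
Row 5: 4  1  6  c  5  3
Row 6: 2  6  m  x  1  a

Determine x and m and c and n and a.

x = 3, m = 5, c = 2, n = 2, a = 4

For row 6, column 6: column 6 already has {1, 2, 3, 5, 6}; that leaves 4.
Cell (2,3): row 2 already has {1, 3, 4, 5, 6} → 2.
For row 5, column 4: row 5 already has {1, 3, 4, 5, 6}; that leaves 2.
For row 6, column 4: column 4 already has {1, 2, 4, 5, 6}; that leaves 3.
For row 6, column 3: row 6 already has {1, 2, 3, 4, 6}; that leaves 5.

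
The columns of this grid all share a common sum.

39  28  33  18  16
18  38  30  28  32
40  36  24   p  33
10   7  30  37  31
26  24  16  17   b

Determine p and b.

Columns 1 and 3 both add up to 133, so every column sums to 133.
Column 4: 18 + 28 + 37 + 17 = 100, so the missing entry is 133 − 100 = 33.
Column 5: 16 + 32 + 33 + 31 = 112, so the missing entry is 133 − 112 = 21.

p = 33, b = 21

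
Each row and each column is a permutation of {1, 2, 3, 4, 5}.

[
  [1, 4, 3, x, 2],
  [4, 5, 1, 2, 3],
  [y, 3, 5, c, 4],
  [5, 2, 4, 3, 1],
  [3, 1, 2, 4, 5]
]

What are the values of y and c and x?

For row 1, column 4: row 1 already has {1, 2, 3, 4}; that leaves 5.
For row 3, column 4: column 4 already has {2, 3, 4, 5}; that leaves 1.
Cell (3,1): row 3 already has {1, 3, 4, 5} → 2.

y = 2, c = 1, x = 5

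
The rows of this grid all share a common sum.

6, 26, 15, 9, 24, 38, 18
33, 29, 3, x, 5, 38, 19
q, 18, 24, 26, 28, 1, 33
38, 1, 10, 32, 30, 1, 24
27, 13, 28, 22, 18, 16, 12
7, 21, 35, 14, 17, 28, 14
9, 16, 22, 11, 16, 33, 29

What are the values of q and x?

Rows 6 and 7 both add up to 136, so every row sums to 136.
Row 3: 18 + 24 + 26 + 28 + 1 + 33 = 130, so the missing entry is 136 − 130 = 6.
Row 2: 33 + 29 + 3 + 5 + 38 + 19 = 127, so the missing entry is 136 − 127 = 9.

q = 6, x = 9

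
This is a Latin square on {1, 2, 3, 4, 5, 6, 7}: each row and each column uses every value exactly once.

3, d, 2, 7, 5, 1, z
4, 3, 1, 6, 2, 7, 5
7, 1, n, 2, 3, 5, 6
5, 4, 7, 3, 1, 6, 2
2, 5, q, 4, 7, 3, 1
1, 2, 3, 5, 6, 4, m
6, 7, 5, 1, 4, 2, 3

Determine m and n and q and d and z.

m = 7, n = 4, q = 6, d = 6, z = 4

At (row 1, col 2): column 2 already has {1, 2, 3, 4, 5, 7}, so the value is 6.
For row 5, column 3: row 5 already has {1, 2, 3, 4, 5, 7}; that leaves 6.
For row 1, column 7: row 1 already has {1, 2, 3, 5, 6, 7}; that leaves 4.
For row 6, column 7: row 6 already has {1, 2, 3, 4, 5, 6}; that leaves 7.
Cell (3,3): row 3 already has {1, 2, 3, 5, 6, 7} → 4.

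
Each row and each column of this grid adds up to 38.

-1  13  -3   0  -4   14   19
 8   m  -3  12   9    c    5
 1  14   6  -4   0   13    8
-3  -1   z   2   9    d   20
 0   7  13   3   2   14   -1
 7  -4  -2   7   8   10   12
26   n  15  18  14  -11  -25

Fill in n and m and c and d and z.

n = 1, m = 8, c = -1, d = -1, z = 12

The known cells in row 7 total 37, leaving 38 − 37 = 1 for the blank.
The known cells in column 2 total 30, leaving 38 − 30 = 8 for the blank.
The known cells in row 2 total 39, leaving 38 − 39 = -1 for the blank.
The known cells in column 3 total 26, leaving 38 − 26 = 12 for the blank.
The known cells in row 4 total 39, leaving 38 − 39 = -1 for the blank.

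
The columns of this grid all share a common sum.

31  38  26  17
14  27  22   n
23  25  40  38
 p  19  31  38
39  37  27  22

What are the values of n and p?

n = 31, p = 39

Column 2 sums to 146 and so does column 3; that's the common total.
In column 4 the known cells total 115, leaving 146 − 115 = 31.
In column 1 the known cells total 107, leaving 146 − 107 = 39.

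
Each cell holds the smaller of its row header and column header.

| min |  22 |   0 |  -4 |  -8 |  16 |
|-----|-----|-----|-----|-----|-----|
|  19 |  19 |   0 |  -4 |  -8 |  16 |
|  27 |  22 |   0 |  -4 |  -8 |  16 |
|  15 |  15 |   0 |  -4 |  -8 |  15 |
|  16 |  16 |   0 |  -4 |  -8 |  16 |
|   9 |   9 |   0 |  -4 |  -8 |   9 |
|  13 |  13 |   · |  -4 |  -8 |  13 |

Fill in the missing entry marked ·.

min(13, 0) = 0.

0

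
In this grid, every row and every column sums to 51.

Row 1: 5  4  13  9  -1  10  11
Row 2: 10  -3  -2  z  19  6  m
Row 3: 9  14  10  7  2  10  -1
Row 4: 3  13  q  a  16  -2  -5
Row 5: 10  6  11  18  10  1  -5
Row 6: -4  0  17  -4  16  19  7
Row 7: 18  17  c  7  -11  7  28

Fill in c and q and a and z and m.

The known cells in row 7 total 66, leaving 51 − 66 = -15 for the blank.
The known cells in column 7 total 35, leaving 51 − 35 = 16 for the blank.
The known cells in column 3 total 34, leaving 51 − 34 = 17 for the blank.
The known cells in row 4 total 42, leaving 51 − 42 = 9 for the blank.
The known cells in row 2 total 46, leaving 51 − 46 = 5 for the blank.

c = -15, q = 17, a = 9, z = 5, m = 16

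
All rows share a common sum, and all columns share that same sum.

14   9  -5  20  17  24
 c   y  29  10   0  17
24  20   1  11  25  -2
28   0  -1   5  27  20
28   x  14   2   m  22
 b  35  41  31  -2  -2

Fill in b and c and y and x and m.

Rows 1 and 3 both sum to 79, so that's the common total.
Column 5 has 17 + 0 + 25 + 27 − 2 = 67; the blank must be 79 − 67 = 12.
Row 6 has 35 + 41 + 31 − 2 − 2 = 103; the blank must be 79 − 103 = -24.
Column 1 has 14 + 24 + 28 + 28 − 24 = 70; the blank must be 79 − 70 = 9.
Row 2 has 9 + 29 + 10 + 0 + 17 = 65; the blank must be 79 − 65 = 14.
Row 5 has 28 + 14 + 2 + 12 + 22 = 78; the blank must be 79 − 78 = 1.

b = -24, c = 9, y = 14, x = 1, m = 12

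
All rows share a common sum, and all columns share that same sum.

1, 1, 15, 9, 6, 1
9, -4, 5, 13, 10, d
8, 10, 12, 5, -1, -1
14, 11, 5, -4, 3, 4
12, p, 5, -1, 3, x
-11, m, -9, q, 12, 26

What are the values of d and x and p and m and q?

d = 0, x = 3, p = 11, m = 4, q = 11

Rows 1 and 3 both sum to 33, so that's the common total.
Row 2 has 9 − 4 + 5 + 13 + 10 = 33; the blank must be 33 − 33 = 0.
Column 6 has 1 + 0 − 1 + 4 + 26 = 30; the blank must be 33 − 30 = 3.
Column 4 has 9 + 13 + 5 − 4 − 1 = 22; the blank must be 33 − 22 = 11.
Row 6 has -11 − 9 + 11 + 12 + 26 = 29; the blank must be 33 − 29 = 4.
Row 5 has 12 + 5 − 1 + 3 + 3 = 22; the blank must be 33 − 22 = 11.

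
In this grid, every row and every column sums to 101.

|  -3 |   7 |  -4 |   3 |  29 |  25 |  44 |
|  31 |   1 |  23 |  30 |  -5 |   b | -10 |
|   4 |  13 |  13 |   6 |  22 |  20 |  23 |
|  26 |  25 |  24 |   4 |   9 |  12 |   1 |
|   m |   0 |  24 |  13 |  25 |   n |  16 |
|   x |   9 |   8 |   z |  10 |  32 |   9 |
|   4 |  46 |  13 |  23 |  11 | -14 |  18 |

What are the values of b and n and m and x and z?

b = 31, n = -5, m = 28, x = 11, z = 22

Row 2: 31 + 1 + 23 + 30 − 5 − 10 = 70, so its missing entry is 101 − 70 = 31.
Column 6: 25 + 31 + 20 + 12 + 32 − 14 = 106, so its missing entry is 101 − 106 = -5.
Row 5: 0 + 24 + 13 + 25 − 5 + 16 = 73, so its missing entry is 101 − 73 = 28.
Column 1: -3 + 31 + 4 + 26 + 28 + 4 = 90, so its missing entry is 101 − 90 = 11.
Row 6: 11 + 9 + 8 + 10 + 32 + 9 = 79, so its missing entry is 101 − 79 = 22.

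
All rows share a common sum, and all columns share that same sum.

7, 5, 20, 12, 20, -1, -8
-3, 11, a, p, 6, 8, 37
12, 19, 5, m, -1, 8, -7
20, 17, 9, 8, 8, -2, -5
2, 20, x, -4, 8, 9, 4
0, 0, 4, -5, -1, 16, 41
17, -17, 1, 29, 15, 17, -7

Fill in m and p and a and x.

m = 19, p = -4, a = 0, x = 16

Rows 1 and 4 both sum to 55, so that's the common total.
Row 3 has 12 + 19 + 5 − 1 + 8 − 7 = 36; the blank must be 55 − 36 = 19.
Column 4 has 12 + 19 + 8 − 4 − 5 + 29 = 59; the blank must be 55 − 59 = -4.
Row 2 has -3 + 11 − 4 + 6 + 8 + 37 = 55; the blank must be 55 − 55 = 0.
Row 5 has 2 + 20 − 4 + 8 + 9 + 4 = 39; the blank must be 55 − 39 = 16.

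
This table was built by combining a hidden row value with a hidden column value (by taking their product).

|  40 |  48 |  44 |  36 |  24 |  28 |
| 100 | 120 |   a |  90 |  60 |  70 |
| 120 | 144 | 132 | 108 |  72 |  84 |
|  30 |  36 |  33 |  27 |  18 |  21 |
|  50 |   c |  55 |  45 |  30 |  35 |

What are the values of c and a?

c = 60, a = 110

Each row is a constant multiple of every other row — this is a multiplication table with the headers hidden.
Row 5 is 50/40 = 5/4 times row 1, so its entry in column 2 is 48 × 5/4 = 60.
Row 2 is 100/40 = 5/2 times row 1, so its entry in column 3 is 44 × 5/2 = 110.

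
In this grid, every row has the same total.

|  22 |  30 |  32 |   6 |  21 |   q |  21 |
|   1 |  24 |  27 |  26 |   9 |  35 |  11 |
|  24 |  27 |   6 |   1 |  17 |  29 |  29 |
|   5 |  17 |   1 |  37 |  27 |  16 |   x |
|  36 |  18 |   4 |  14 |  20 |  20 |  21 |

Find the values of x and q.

x = 30, q = 1

Rows 2 and 3 both add up to 133, so every row sums to 133.
Row 4: 5 + 17 + 1 + 37 + 27 + 16 = 103, so the missing entry is 133 − 103 = 30.
Row 1: 22 + 30 + 32 + 6 + 21 + 21 = 132, so the missing entry is 133 − 132 = 1.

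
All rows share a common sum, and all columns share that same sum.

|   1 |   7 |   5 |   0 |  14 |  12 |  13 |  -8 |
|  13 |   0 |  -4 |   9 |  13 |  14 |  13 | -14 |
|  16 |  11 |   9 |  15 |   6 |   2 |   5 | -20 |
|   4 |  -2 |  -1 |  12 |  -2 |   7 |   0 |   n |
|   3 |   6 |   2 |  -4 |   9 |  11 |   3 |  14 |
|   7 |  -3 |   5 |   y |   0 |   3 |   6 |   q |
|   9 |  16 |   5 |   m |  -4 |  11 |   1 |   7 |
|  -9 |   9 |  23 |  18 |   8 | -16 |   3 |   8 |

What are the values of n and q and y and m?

Rows 1 and 2 both sum to 44, so that's the common total.
Row 4: 4 − 2 − 1 + 12 − 2 + 7 + 0 = 18, so its missing entry is 44 − 18 = 26.
Row 7: 9 + 16 + 5 − 4 + 11 + 1 + 7 = 45, so its missing entry is 44 − 45 = -1.
Column 4: 0 + 9 + 15 + 12 − 4 − 1 + 18 = 49, so its missing entry is 44 − 49 = -5.
Row 6: 7 − 3 + 5 − 5 + 0 + 3 + 6 = 13, so its missing entry is 44 − 13 = 31.

n = 26, q = 31, y = -5, m = -1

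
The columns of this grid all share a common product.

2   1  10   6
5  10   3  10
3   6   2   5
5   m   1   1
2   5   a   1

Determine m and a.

m = 1, a = 5

Columns 1 and 4 each multiply to 300, so every column has product 300.
Column 2: 1×10×6×5 = 300, so the missing entry is 300 ÷ 300 = 1.
Column 3: 10×3×2×1 = 60, so the missing entry is 300 ÷ 60 = 5.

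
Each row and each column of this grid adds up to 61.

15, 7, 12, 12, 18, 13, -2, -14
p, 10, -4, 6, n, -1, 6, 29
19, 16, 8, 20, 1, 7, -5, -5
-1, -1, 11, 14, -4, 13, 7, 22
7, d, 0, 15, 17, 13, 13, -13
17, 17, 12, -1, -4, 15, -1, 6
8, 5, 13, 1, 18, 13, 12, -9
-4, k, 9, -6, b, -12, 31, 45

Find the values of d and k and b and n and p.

The known cells in column 1 total 61, leaving 61 − 61 = 0 for the blank.
The known cells in row 2 total 46, leaving 61 − 46 = 15 for the blank.
The known cells in column 5 total 61, leaving 61 − 61 = 0 for the blank.
The known cells in row 8 total 63, leaving 61 − 63 = -2 for the blank.
The known cells in row 5 total 52, leaving 61 − 52 = 9 for the blank.

d = 9, k = -2, b = 0, n = 15, p = 0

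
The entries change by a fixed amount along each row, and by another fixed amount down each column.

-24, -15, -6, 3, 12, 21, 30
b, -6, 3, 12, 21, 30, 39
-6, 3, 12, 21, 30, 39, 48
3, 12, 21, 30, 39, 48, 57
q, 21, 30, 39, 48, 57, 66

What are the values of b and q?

b = -15, q = 12

Along each row the entries change by 9 per step; down each column they change by 9.
Row 2: from -6 at column 2, stepping by 9 to column 1 gives -15.
Row 5: from 21 at column 2, stepping by 9 to column 1 gives 12.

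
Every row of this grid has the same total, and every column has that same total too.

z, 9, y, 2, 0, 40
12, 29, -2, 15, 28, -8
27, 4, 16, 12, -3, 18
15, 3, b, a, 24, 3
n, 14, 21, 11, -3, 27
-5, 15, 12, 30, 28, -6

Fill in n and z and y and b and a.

n = 4, z = 21, y = 2, b = 25, a = 4

Rows 2 and 3 both sum to 74, so that's the common total.
The known cells in row 5 total 70, leaving 74 − 70 = 4 for the blank.
The known cells in column 1 total 53, leaving 74 − 53 = 21 for the blank.
The known cells in row 1 total 72, leaving 74 − 72 = 2 for the blank.
The known cells in column 4 total 70, leaving 74 − 70 = 4 for the blank.
The known cells in row 4 total 49, leaving 74 − 49 = 25 for the blank.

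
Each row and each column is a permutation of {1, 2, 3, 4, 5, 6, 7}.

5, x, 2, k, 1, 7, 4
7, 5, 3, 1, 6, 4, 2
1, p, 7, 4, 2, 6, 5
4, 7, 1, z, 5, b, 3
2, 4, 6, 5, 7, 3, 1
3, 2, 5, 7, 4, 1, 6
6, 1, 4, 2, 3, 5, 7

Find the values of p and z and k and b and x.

Cell (3,2): row 3 already has {1, 2, 4, 5, 6, 7} → 3.
Cell (1,2): column 2 already has {1, 2, 3, 4, 5, 7} → 6.
Cell (1,4): row 1 already has {1, 2, 4, 5, 6, 7} → 3.
For row 4, column 4: column 4 already has {1, 2, 3, 4, 5, 7}; that leaves 6.
Cell (4,6): row 4 already has {1, 3, 4, 5, 6, 7} → 2.

p = 3, z = 6, k = 3, b = 2, x = 6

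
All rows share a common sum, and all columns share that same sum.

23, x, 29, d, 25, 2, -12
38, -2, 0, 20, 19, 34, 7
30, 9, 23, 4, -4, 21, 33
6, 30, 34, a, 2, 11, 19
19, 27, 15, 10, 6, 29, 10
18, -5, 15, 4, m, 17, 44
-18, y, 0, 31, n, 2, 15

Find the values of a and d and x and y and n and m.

a = 14, d = 33, x = 16, y = 41, n = 45, m = 23

Rows 2 and 3 both sum to 116, so that's the common total.
Row 6 has 18 − 5 + 15 + 4 + 17 + 44 = 93; the blank must be 116 − 93 = 23.
Column 5 has 25 + 19 − 4 + 2 + 6 + 23 = 71; the blank must be 116 − 71 = 45.
Row 7 has -18 + 0 + 31 + 45 + 2 + 15 = 75; the blank must be 116 − 75 = 41.
Column 2 has -2 + 9 + 30 + 27 − 5 + 41 = 100; the blank must be 116 − 100 = 16.
Row 1 has 23 + 16 + 29 + 25 + 2 − 12 = 83; the blank must be 116 − 83 = 33.
Row 4 has 6 + 30 + 34 + 2 + 11 + 19 = 102; the blank must be 116 − 102 = 14.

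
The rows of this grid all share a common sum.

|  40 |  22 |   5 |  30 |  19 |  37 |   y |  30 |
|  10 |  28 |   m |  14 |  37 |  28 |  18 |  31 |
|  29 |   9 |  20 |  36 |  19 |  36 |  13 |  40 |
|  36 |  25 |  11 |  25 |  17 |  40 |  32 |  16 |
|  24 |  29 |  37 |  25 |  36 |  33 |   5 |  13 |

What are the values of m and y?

Row 3 sums to 202 and so does row 4; that's the common total.
In row 2 the known cells total 166, leaving 202 − 166 = 36.
In row 1 the known cells total 183, leaving 202 − 183 = 19.

m = 36, y = 19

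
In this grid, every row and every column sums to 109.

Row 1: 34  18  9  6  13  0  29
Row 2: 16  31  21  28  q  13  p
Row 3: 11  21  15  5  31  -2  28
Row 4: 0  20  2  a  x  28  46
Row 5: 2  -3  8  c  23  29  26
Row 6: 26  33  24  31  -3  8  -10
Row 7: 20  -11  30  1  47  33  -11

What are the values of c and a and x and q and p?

The known cells in row 5 total 85, leaving 109 − 85 = 24 for the blank.
The known cells in column 4 total 95, leaving 109 − 95 = 14 for the blank.
The known cells in row 4 total 110, leaving 109 − 110 = -1 for the blank.
The known cells in column 5 total 110, leaving 109 − 110 = -1 for the blank.
The known cells in row 2 total 108, leaving 109 − 108 = 1 for the blank.

c = 24, a = 14, x = -1, q = -1, p = 1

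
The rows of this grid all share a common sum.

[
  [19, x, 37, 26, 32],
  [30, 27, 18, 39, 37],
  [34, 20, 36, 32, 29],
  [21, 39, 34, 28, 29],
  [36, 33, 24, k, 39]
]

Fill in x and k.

Rows 2 and 3 both add up to 151, so every row sums to 151.
Row 1: 19 + 37 + 26 + 32 = 114, so the missing entry is 151 − 114 = 37.
Row 5: 36 + 33 + 24 + 39 = 132, so the missing entry is 151 − 132 = 19.

x = 37, k = 19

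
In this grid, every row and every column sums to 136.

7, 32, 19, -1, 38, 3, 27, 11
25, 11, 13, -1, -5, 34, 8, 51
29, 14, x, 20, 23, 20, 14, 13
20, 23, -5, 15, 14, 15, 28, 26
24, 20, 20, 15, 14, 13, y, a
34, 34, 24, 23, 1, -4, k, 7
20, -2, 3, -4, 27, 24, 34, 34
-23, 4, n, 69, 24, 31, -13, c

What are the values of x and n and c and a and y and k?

Row 6 has 34 + 34 + 24 + 23 + 1 − 4 + 7 = 119; the blank must be 136 − 119 = 17.
Column 7 has 27 + 8 + 14 + 28 + 17 + 34 − 13 = 115; the blank must be 136 − 115 = 21.
Row 3 has 29 + 14 + 20 + 23 + 20 + 14 + 13 = 133; the blank must be 136 − 133 = 3.
Column 3 has 19 + 13 + 3 − 5 + 20 + 24 + 3 = 77; the blank must be 136 − 77 = 59.
Row 8 has -23 + 4 + 59 + 69 + 24 + 31 − 13 = 151; the blank must be 136 − 151 = -15.
Row 5 has 24 + 20 + 20 + 15 + 14 + 13 + 21 = 127; the blank must be 136 − 127 = 9.

x = 3, n = 59, c = -15, a = 9, y = 21, k = 17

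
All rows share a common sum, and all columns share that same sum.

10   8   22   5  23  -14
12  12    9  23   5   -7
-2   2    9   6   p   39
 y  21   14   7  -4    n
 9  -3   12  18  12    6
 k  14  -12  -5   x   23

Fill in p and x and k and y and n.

Rows 1 and 2 both sum to 54, so that's the common total.
The known cells in row 3 total 54, leaving 54 − 54 = 0 for the blank.
The known cells in column 5 total 36, leaving 54 − 36 = 18 for the blank.
The known cells in row 6 total 38, leaving 54 − 38 = 16 for the blank.
The known cells in column 1 total 45, leaving 54 − 45 = 9 for the blank.
The known cells in row 4 total 47, leaving 54 − 47 = 7 for the blank.

p = 0, x = 18, k = 16, y = 9, n = 7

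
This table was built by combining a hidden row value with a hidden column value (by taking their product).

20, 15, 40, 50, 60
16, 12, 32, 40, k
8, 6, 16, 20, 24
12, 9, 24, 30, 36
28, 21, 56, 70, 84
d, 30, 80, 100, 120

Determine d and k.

d = 40, k = 48

Each row is a constant multiple of every other row — this is a multiplication table with the headers hidden.
Row 6 is 30/15 = 2/1 times row 1, so its entry in column 1 is 20 × 2/1 = 40.
Row 2 is 12/15 = 4/5 times row 1, so its entry in column 5 is 60 × 4/5 = 48.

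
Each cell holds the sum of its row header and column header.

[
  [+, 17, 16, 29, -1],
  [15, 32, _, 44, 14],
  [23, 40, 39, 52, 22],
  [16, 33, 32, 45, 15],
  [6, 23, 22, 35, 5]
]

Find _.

15 + 16 = 31.

31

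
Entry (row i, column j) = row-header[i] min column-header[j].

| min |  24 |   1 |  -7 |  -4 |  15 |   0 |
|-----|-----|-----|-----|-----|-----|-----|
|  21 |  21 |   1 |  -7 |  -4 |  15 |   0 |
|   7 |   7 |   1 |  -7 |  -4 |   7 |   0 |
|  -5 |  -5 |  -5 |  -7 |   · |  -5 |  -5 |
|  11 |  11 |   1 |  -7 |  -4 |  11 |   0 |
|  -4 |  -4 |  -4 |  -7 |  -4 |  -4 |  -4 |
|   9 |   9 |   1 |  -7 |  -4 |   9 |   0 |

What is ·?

min(-5, -4) = -5.

-5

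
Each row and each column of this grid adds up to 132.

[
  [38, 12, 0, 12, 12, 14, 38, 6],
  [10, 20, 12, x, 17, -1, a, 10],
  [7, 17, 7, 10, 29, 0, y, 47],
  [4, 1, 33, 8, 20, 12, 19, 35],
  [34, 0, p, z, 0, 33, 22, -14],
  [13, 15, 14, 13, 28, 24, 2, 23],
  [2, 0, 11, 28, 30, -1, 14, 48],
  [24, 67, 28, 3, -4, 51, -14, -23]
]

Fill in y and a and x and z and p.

Column 3 has 0 + 12 + 7 + 33 + 14 + 11 + 28 = 105; the blank must be 132 − 105 = 27.
Row 5 has 34 + 0 + 27 + 0 + 33 + 22 − 14 = 102; the blank must be 132 − 102 = 30.
Row 3 has 7 + 17 + 7 + 10 + 29 + 0 + 47 = 117; the blank must be 132 − 117 = 15.
Column 7 has 38 + 15 + 19 + 22 + 2 + 14 − 14 = 96; the blank must be 132 − 96 = 36.
Row 2 has 10 + 20 + 12 + 17 − 1 + 36 + 10 = 104; the blank must be 132 − 104 = 28.

y = 15, a = 36, x = 28, z = 30, p = 27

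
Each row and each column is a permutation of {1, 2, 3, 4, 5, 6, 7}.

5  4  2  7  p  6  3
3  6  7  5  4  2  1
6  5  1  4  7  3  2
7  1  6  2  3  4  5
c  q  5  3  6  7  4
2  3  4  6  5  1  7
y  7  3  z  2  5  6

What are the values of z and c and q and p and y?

Cell (1,5): row 1 already has {2, 3, 4, 5, 6, 7} → 1.
Cell (7,4): column 4 already has {2, 3, 4, 5, 6, 7} → 1.
For row 7, column 1: row 7 already has {1, 2, 3, 5, 6, 7}; that leaves 4.
At (row 5, col 1): column 1 already has {2, 3, 4, 5, 6, 7}, so the value is 1.
At (row 5, col 2): row 5 already has {1, 3, 4, 5, 6, 7}, so the value is 2.

z = 1, c = 1, q = 2, p = 1, y = 4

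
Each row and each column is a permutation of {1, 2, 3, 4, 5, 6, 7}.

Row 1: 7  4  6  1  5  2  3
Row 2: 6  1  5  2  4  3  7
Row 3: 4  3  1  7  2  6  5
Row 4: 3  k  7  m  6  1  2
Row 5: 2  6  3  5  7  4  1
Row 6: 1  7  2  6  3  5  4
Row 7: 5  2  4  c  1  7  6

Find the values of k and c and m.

At (row 4, col 2): column 2 already has {1, 2, 3, 4, 6, 7}, so the value is 5.
Cell (4,4): row 4 already has {1, 2, 3, 5, 6, 7} → 4.
Cell (7,4): row 7 already has {1, 2, 4, 5, 6, 7} → 3.

k = 5, c = 3, m = 4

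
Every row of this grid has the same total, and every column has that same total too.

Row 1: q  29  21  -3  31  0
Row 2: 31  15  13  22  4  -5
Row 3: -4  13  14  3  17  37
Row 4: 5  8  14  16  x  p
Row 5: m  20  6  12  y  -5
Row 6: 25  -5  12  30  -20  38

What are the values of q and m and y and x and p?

Rows 2 and 3 both sum to 80, so that's the common total.
Row 1 has 29 + 21 − 3 + 31 + 0 = 78; the blank must be 80 − 78 = 2.
Column 1 has 2 + 31 − 4 + 5 + 25 = 59; the blank must be 80 − 59 = 21.
Row 5 has 21 + 20 + 6 + 12 − 5 = 54; the blank must be 80 − 54 = 26.
Column 5 has 31 + 4 + 17 + 26 − 20 = 58; the blank must be 80 − 58 = 22.
Row 4 has 5 + 8 + 14 + 16 + 22 = 65; the blank must be 80 − 65 = 15.

q = 2, m = 21, y = 26, x = 22, p = 15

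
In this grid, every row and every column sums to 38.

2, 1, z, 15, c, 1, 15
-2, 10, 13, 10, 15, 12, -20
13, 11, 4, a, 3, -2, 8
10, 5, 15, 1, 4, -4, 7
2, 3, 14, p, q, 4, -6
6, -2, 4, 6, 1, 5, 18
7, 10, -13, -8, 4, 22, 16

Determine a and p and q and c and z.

a = 1, p = 13, q = 8, c = 3, z = 1

The known cells in row 3 total 37, leaving 38 − 37 = 1 for the blank.
The known cells in column 4 total 25, leaving 38 − 25 = 13 for the blank.
The known cells in row 5 total 30, leaving 38 − 30 = 8 for the blank.
The known cells in column 5 total 35, leaving 38 − 35 = 3 for the blank.
The known cells in row 1 total 37, leaving 38 − 37 = 1 for the blank.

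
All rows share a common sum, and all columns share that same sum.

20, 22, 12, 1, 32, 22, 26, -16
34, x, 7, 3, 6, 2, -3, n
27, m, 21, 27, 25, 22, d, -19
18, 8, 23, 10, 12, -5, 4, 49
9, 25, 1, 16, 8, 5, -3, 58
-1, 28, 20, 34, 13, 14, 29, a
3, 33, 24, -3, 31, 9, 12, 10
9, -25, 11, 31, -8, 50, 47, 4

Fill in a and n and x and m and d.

Rows 1 and 4 both sum to 119, so that's the common total.
Row 6: -1 + 28 + 20 + 34 + 13 + 14 + 29 = 137, so its missing entry is 119 − 137 = -18.
Column 8: -16 − 19 + 49 + 58 − 18 + 10 + 4 = 68, so its missing entry is 119 − 68 = 51.
Row 2: 34 + 7 + 3 + 6 + 2 − 3 + 51 = 100, so its missing entry is 119 − 100 = 19.
Column 2: 22 + 19 + 8 + 25 + 28 + 33 − 25 = 110, so its missing entry is 119 − 110 = 9.
Row 3: 27 + 9 + 21 + 27 + 25 + 22 − 19 = 112, so its missing entry is 119 − 112 = 7.

a = -18, n = 51, x = 19, m = 9, d = 7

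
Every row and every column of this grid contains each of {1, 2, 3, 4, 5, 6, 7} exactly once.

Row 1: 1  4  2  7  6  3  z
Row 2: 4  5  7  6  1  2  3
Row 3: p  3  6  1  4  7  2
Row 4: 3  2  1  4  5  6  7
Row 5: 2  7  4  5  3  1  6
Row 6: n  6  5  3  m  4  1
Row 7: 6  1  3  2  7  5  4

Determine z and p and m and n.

z = 5, p = 5, m = 2, n = 7

Cell (3,1): row 3 already has {1, 2, 3, 4, 6, 7} → 5.
For row 6, column 5: column 5 already has {1, 3, 4, 5, 6, 7}; that leaves 2.
For row 6, column 1: row 6 already has {1, 2, 3, 4, 5, 6}; that leaves 7.
For row 1, column 7: row 1 already has {1, 2, 3, 4, 6, 7}; that leaves 5.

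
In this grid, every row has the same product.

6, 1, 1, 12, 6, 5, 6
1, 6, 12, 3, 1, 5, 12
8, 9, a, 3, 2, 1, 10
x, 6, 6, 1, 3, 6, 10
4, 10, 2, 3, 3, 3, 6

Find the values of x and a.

Rows 2 and 5 each multiply to 12960, so every row has product 12960.
Row 4: 6×6×1×3×6×10 = 6480, so the missing entry is 12960 ÷ 6480 = 2.
Row 3: 8×9×3×2×1×10 = 4320, so the missing entry is 12960 ÷ 4320 = 3.

x = 2, a = 3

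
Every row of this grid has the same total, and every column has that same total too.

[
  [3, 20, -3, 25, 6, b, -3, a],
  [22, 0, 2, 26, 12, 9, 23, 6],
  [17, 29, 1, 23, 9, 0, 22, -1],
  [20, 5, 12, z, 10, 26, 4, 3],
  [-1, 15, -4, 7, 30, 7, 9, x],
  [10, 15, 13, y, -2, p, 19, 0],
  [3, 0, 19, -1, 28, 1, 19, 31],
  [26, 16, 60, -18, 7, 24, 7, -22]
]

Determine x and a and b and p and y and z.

Rows 2 and 3 both sum to 100, so that's the common total.
The known cells in row 4 total 80, leaving 100 − 80 = 20 for the blank.
The known cells in column 4 total 82, leaving 100 − 82 = 18 for the blank.
The known cells in row 6 total 73, leaving 100 − 73 = 27 for the blank.
The known cells in column 6 total 94, leaving 100 − 94 = 6 for the blank.
The known cells in row 1 total 54, leaving 100 − 54 = 46 for the blank.
The known cells in row 5 total 63, leaving 100 − 63 = 37 for the blank.

x = 37, a = 46, b = 6, p = 27, y = 18, z = 20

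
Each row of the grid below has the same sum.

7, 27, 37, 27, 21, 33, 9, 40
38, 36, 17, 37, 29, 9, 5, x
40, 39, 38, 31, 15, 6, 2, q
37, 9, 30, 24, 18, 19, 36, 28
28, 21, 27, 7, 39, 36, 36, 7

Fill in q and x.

Row 1 sums to 201 and so does row 4; that's the common total.
In row 3 the known cells total 171, leaving 201 − 171 = 30.
In row 2 the known cells total 171, leaving 201 − 171 = 30.

q = 30, x = 30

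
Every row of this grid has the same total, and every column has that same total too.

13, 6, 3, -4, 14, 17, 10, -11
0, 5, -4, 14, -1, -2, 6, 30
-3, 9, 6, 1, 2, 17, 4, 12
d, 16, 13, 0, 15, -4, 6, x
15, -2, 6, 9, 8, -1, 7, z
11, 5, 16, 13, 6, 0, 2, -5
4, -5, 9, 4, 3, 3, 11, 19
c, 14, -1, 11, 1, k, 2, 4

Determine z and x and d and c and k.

Rows 1 and 2 both sum to 48, so that's the common total.
Column 6 has 17 − 2 + 17 − 4 − 1 + 0 + 3 = 30; the blank must be 48 − 30 = 18.
Row 8 has 14 − 1 + 11 + 1 + 18 + 2 + 4 = 49; the blank must be 48 − 49 = -1.
Column 1 has 13 + 0 − 3 + 15 + 11 + 4 − 1 = 39; the blank must be 48 − 39 = 9.
Row 4 has 9 + 16 + 13 + 0 + 15 − 4 + 6 = 55; the blank must be 48 − 55 = -7.
Row 5 has 15 − 2 + 6 + 9 + 8 − 1 + 7 = 42; the blank must be 48 − 42 = 6.

z = 6, x = -7, d = 9, c = -1, k = 18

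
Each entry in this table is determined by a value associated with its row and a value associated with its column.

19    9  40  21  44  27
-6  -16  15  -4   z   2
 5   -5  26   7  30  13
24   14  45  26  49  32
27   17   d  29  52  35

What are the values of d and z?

d = 48, z = 19

The difference between any two rows is the same in every column — this is an addition table with the headers hidden.
Row 5 minus row 1 is 17 − 9 = 8, so its entry in column 3 is 40 + 8 = 48.
Row 2 minus row 1 is -16 − 9 = -25, so its entry in column 5 is 44 + (-25) = 19.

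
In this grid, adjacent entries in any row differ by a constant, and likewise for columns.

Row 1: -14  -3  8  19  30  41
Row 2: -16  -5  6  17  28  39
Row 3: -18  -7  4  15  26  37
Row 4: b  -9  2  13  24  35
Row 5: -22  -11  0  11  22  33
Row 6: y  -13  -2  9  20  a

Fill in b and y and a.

b = -20, y = -24, a = 31

Along each row the entries change by 11 per step; down each column they change by -2.
Row 4: from -9 at column 2, stepping by 11 to column 1 gives -20.
Row 6: from -13 at column 2, stepping by 11 to column 1 gives -24.
Row 6: from -13 at column 2, stepping by 11 to column 6 gives 31.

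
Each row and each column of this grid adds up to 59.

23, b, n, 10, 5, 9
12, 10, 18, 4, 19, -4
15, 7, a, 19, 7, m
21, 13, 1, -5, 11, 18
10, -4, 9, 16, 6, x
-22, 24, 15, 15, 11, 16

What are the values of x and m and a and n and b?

x = 22, m = -2, a = 13, n = 3, b = 9

Column 2 has 10 + 7 + 13 − 4 + 24 = 50; the blank must be 59 − 50 = 9.
Row 1 has 23 + 9 + 10 + 5 + 9 = 56; the blank must be 59 − 56 = 3.
Row 5 has 10 − 4 + 9 + 16 + 6 = 37; the blank must be 59 − 37 = 22.
Column 3 has 3 + 18 + 1 + 9 + 15 = 46; the blank must be 59 − 46 = 13.
Row 3 has 15 + 7 + 13 + 19 + 7 = 61; the blank must be 59 − 61 = -2.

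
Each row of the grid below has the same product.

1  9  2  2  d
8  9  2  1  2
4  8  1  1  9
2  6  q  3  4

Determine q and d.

Rows 2 and 3 each multiply to 288, so every row has product 288.
Row 4: 2×6×3×4 = 144, so the missing entry is 288 ÷ 144 = 2.
Row 1: 1×9×2×2 = 36, so the missing entry is 288 ÷ 36 = 8.

q = 2, d = 8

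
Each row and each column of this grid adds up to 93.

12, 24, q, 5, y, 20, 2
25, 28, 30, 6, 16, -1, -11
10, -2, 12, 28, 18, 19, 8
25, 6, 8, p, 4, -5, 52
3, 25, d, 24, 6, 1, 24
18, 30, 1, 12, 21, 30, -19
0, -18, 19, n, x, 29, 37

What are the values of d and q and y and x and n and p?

Row 5: 3 + 25 + 24 + 6 + 1 + 24 = 83, so its missing entry is 93 − 83 = 10.
Column 3: 30 + 12 + 8 + 10 + 1 + 19 = 80, so its missing entry is 93 − 80 = 13.
Row 1: 12 + 24 + 13 + 5 + 20 + 2 = 76, so its missing entry is 93 − 76 = 17.
Column 5: 17 + 16 + 18 + 4 + 6 + 21 = 82, so its missing entry is 93 − 82 = 11.
Row 4: 25 + 6 + 8 + 4 − 5 + 52 = 90, so its missing entry is 93 − 90 = 3.
Row 7: 0 − 18 + 19 + 11 + 29 + 37 = 78, so its missing entry is 93 − 78 = 15.

d = 10, q = 13, y = 17, x = 11, n = 15, p = 3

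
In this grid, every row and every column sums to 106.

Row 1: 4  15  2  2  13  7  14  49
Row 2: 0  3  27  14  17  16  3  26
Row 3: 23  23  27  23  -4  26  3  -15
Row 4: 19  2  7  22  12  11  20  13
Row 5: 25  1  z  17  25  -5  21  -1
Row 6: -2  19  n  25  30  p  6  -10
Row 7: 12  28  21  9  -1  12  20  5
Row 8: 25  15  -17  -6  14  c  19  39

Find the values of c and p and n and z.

c = 17, p = 22, n = 16, z = 23

Row 8: 25 + 15 − 17 − 6 + 14 + 19 + 39 = 89, so its missing entry is 106 − 89 = 17.
Column 6: 7 + 16 + 26 + 11 − 5 + 12 + 17 = 84, so its missing entry is 106 − 84 = 22.
Row 5: 25 + 1 + 17 + 25 − 5 + 21 − 1 = 83, so its missing entry is 106 − 83 = 23.
Row 6: -2 + 19 + 25 + 30 + 22 + 6 − 10 = 90, so its missing entry is 106 − 90 = 16.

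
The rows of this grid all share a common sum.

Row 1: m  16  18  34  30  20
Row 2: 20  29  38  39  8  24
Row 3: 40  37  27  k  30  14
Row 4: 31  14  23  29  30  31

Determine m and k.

m = 40, k = 10

The complete rows each total 158.
Row 1 is missing 158 − 118 = 40 (since 16 + 18 + 34 + 30 + 20 = 118).
Row 3 is missing 158 − 148 = 10 (since 40 + 37 + 27 + 30 + 14 = 148).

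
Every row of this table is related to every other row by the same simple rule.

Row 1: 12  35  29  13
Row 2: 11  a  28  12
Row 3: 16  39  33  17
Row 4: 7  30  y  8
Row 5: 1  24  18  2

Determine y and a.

y = 24, a = 34

The difference between any two rows is the same in every column — this is an addition table with the headers hidden.
Row 4 minus row 1 is 8 − 13 = -5, so its entry in column 3 is 29 + (-5) = 24.
Row 2 minus row 1 is 12 − 13 = -1, so its entry in column 2 is 35 + (-1) = 34.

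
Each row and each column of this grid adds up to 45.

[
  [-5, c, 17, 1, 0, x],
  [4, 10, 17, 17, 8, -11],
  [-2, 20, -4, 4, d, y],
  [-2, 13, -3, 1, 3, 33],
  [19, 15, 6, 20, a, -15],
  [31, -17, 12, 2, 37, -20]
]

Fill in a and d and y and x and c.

a = 0, d = -3, y = 30, x = 28, c = 4

The known cells in row 5 total 45, leaving 45 − 45 = 0 for the blank.
The known cells in column 2 total 41, leaving 45 − 41 = 4 for the blank.
The known cells in column 5 total 48, leaving 45 − 48 = -3 for the blank.
The known cells in row 1 total 17, leaving 45 − 17 = 28 for the blank.
The known cells in row 3 total 15, leaving 45 − 15 = 30 for the blank.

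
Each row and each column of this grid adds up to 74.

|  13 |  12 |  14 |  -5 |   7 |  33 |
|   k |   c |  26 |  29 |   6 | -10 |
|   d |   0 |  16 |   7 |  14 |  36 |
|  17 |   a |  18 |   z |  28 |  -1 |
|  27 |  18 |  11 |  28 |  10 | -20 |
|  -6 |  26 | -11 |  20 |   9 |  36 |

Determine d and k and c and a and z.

d = 1, k = 22, c = 1, a = 17, z = -5

Row 3: 0 + 16 + 7 + 14 + 36 = 73, so its missing entry is 74 − 73 = 1.
Column 4: -5 + 29 + 7 + 28 + 20 = 79, so its missing entry is 74 − 79 = -5.
Row 4: 17 + 18 − 5 + 28 − 1 = 57, so its missing entry is 74 − 57 = 17.
Column 2: 12 + 0 + 17 + 18 + 26 = 73, so its missing entry is 74 − 73 = 1.
Row 2: 1 + 26 + 29 + 6 − 10 = 52, so its missing entry is 74 − 52 = 22.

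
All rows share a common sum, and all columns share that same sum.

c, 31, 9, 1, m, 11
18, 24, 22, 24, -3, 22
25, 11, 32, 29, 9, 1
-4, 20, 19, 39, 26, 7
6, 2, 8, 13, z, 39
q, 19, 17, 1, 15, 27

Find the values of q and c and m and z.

Rows 2 and 3 both sum to 107, so that's the common total.
Row 5: 6 + 2 + 8 + 13 + 39 = 68, so its missing entry is 107 − 68 = 39.
Row 6: 19 + 17 + 1 + 15 + 27 = 79, so its missing entry is 107 − 79 = 28.
Column 5: -3 + 9 + 26 + 39 + 15 = 86, so its missing entry is 107 − 86 = 21.
Row 1: 31 + 9 + 1 + 21 + 11 = 73, so its missing entry is 107 − 73 = 34.

q = 28, c = 34, m = 21, z = 39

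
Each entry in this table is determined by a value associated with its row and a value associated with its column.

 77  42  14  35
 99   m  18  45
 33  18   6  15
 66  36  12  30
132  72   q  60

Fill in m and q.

Each row is a constant multiple of every other row — this is a multiplication table with the headers hidden.
Row 2 is 45/35 = 9/7 times row 1, so its entry in column 2 is 42 × 9/7 = 54.
Row 5 is 60/35 = 12/7 times row 1, so its entry in column 3 is 14 × 12/7 = 24.

m = 54, q = 24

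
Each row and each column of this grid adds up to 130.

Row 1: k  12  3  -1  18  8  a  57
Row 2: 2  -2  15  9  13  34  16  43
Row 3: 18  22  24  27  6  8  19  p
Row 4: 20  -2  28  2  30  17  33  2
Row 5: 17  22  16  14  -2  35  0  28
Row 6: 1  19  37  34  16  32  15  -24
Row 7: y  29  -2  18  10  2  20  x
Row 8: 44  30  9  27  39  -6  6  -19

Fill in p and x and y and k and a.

Row 3: 18 + 22 + 24 + 27 + 6 + 8 + 19 = 124, so its missing entry is 130 − 124 = 6.
Column 7: 16 + 19 + 33 + 0 + 15 + 20 + 6 = 109, so its missing entry is 130 − 109 = 21.
Row 1: 12 + 3 − 1 + 18 + 8 + 21 + 57 = 118, so its missing entry is 130 − 118 = 12.
Column 8: 57 + 43 + 6 + 2 + 28 − 24 − 19 = 93, so its missing entry is 130 − 93 = 37.
Row 7: 29 − 2 + 18 + 10 + 2 + 20 + 37 = 114, so its missing entry is 130 − 114 = 16.

p = 6, x = 37, y = 16, k = 12, a = 21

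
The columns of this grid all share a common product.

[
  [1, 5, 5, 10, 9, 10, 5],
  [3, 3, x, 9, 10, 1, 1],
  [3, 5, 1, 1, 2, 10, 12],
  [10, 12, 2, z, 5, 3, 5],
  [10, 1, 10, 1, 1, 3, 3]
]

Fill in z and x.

Columns 2 and 6 each multiply to 900, so every column has product 900.
Column 4: 10×9×1×1 = 90, so the missing entry is 900 ÷ 90 = 10.
Column 3: 5×1×2×10 = 100, so the missing entry is 900 ÷ 100 = 9.

z = 10, x = 9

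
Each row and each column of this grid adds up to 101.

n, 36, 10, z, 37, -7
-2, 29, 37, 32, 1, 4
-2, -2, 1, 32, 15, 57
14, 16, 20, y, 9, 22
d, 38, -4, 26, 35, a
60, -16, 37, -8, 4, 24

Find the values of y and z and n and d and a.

The known cells in column 6 total 100, leaving 101 − 100 = 1 for the blank.
The known cells in row 5 total 96, leaving 101 − 96 = 5 for the blank.
The known cells in column 1 total 75, leaving 101 − 75 = 26 for the blank.
The known cells in row 1 total 102, leaving 101 − 102 = -1 for the blank.
The known cells in row 4 total 81, leaving 101 − 81 = 20 for the blank.

y = 20, z = -1, n = 26, d = 5, a = 1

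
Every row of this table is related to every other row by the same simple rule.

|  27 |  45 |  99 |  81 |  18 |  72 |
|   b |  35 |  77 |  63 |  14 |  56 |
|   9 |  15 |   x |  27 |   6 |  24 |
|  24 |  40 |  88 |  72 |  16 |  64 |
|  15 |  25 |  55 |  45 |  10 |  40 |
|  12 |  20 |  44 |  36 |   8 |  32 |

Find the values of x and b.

Each row is a constant multiple of every other row — this is a multiplication table with the headers hidden.
Row 3 is 27/81 = 1/3 times row 1, so its entry in column 3 is 99 × 1/3 = 33.
Row 2 is 63/81 = 7/9 times row 1, so its entry in column 1 is 27 × 7/9 = 21.

x = 33, b = 21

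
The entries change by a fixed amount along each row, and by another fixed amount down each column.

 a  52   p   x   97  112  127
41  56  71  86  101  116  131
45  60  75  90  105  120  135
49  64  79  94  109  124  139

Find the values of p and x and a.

Along each row the entries change by 15 per step; down each column they change by 4.
Row 1: from 52 at column 2, stepping by 15 to column 3 gives 67.
Row 1: from 52 at column 2, stepping by 15 to column 4 gives 82.
Row 1: from 52 at column 2, stepping by 15 to column 1 gives 37.

p = 67, x = 82, a = 37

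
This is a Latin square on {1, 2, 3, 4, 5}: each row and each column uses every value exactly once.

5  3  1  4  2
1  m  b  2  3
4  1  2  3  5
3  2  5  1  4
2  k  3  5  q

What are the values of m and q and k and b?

m = 5, q = 1, k = 4, b = 4

For row 5, column 5: column 5 already has {2, 3, 4, 5}; that leaves 1.
Cell (2,3): column 3 already has {1, 2, 3, 5} → 4.
At (row 2, col 2): row 2 already has {1, 2, 3, 4}, so the value is 5.
Cell (5,2): row 5 already has {1, 2, 3, 5} → 4.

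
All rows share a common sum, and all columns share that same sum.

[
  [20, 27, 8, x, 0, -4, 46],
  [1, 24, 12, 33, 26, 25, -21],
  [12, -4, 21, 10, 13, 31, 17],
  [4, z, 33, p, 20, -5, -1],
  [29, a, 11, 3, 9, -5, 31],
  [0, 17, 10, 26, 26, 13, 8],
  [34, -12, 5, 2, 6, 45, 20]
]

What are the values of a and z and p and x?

a = 22, z = 26, p = 23, x = 3

Rows 2 and 3 both sum to 100, so that's the common total.
The known cells in row 5 total 78, leaving 100 − 78 = 22 for the blank.
The known cells in column 2 total 74, leaving 100 − 74 = 26 for the blank.
The known cells in row 4 total 77, leaving 100 − 77 = 23 for the blank.
The known cells in row 1 total 97, leaving 100 − 97 = 3 for the blank.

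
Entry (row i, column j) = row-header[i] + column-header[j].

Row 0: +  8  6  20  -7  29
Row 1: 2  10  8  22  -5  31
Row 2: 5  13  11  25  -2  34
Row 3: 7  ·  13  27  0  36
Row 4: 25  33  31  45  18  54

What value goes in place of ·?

15

7 + 8 = 15.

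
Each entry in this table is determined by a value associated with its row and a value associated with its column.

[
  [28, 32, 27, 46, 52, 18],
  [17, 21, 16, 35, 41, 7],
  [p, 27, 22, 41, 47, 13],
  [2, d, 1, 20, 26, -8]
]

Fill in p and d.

p = 23, d = 6

The difference between any two rows is the same in every column — this is an addition table with the headers hidden.
Row 3 minus row 1 is 22 − 27 = -5, so its entry in column 1 is 28 + (-5) = 23.
Row 4 minus row 1 is 1 − 27 = -26, so its entry in column 2 is 32 + (-26) = 6.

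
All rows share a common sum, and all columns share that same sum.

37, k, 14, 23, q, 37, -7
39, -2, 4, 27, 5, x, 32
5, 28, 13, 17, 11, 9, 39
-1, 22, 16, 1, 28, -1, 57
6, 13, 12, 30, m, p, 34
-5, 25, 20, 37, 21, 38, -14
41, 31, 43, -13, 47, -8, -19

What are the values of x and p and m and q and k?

x = 17, p = 30, m = -3, q = 13, k = 5

Rows 3 and 4 both sum to 122, so that's the common total.
The known cells in column 2 total 117, leaving 122 − 117 = 5 for the blank.
The known cells in row 1 total 109, leaving 122 − 109 = 13 for the blank.
The known cells in column 5 total 125, leaving 122 − 125 = -3 for the blank.
The known cells in row 2 total 105, leaving 122 − 105 = 17 for the blank.
The known cells in row 5 total 92, leaving 122 − 92 = 30 for the blank.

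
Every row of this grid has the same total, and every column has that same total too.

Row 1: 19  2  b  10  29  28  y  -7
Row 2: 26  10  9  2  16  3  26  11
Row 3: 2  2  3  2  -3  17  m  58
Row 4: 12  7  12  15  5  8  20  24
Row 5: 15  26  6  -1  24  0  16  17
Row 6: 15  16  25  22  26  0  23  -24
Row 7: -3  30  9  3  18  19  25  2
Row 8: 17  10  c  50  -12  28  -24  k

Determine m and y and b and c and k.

Rows 2 and 4 both sum to 103, so that's the common total.
Column 8 has -7 + 11 + 58 + 24 + 17 − 24 + 2 = 81; the blank must be 103 − 81 = 22.
Row 3 has 2 + 2 + 3 + 2 − 3 + 17 + 58 = 81; the blank must be 103 − 81 = 22.
Column 7 has 26 + 22 + 20 + 16 + 23 + 25 − 24 = 108; the blank must be 103 − 108 = -5.
Row 1 has 19 + 2 + 10 + 29 + 28 − 5 − 7 = 76; the blank must be 103 − 76 = 27.
Row 8 has 17 + 10 + 50 − 12 + 28 − 24 + 22 = 91; the blank must be 103 − 91 = 12.

m = 22, y = -5, b = 27, c = 12, k = 22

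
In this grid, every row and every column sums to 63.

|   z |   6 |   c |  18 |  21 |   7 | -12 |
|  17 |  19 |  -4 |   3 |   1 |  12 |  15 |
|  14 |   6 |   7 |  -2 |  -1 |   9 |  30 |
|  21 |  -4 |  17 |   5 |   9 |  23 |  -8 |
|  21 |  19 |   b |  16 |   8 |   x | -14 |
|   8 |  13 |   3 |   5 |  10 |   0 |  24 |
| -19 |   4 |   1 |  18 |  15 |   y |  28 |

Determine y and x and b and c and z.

y = 16, x = -4, b = 17, c = 22, z = 1

The known cells in row 7 total 47, leaving 63 − 47 = 16 for the blank.
The known cells in column 1 total 62, leaving 63 − 62 = 1 for the blank.
The known cells in column 6 total 67, leaving 63 − 67 = -4 for the blank.
The known cells in row 5 total 46, leaving 63 − 46 = 17 for the blank.
The known cells in row 1 total 41, leaving 63 − 41 = 22 for the blank.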